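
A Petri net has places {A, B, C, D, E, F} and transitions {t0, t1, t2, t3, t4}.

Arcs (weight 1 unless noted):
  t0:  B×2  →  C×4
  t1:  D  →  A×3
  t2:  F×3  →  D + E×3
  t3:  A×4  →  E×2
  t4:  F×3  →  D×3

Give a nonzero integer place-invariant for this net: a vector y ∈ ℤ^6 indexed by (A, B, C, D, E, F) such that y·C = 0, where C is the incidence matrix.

Incidence matrix C (rows=places, cols=transitions):
       t0   t1   t2   t3   t4
    A   0    3    0   -4    0
    B  -2    0    0    0    0
    C   4    0    0    0    0
    D   0   -1    1    0    3
    E   0    0    3    2    0
    F   0    0   -3    0   -3

Candidate y = [0, 2, 1, 0, 0, 0]; check y·C column-wise:
  col t0: 2·-2 + 1·4 = 0
  col t1: 0·3 + 2·0 + 1·0 + 0·-1 = 0
  col t2: 2·0 + 1·0 + 0·1 + 0·3 + 0·-3 = 0
  col t3: 0·-4 + 2·0 + 1·0 + 0·2 = 0
  col t4: 2·0 + 1·0 + 0·3 + 0·-3 = 0

y = (A:0, B:2, C:1, D:0, E:0, F:0)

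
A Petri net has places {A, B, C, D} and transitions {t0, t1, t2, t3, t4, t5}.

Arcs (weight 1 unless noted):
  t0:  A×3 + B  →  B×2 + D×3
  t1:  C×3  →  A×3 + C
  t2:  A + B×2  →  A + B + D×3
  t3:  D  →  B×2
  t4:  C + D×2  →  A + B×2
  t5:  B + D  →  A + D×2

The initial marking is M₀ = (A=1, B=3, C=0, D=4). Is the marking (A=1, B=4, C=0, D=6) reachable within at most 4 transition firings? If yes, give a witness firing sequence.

step 1: fire t2:  (A=1, B=3, C=0, D=4) → (A=1, B=2, C=0, D=7)
step 2: fire t3:  (A=1, B=2, C=0, D=7) → (A=1, B=4, C=0, D=6)

YES — reachable via ⟨t2, t3⟩ (2 firings)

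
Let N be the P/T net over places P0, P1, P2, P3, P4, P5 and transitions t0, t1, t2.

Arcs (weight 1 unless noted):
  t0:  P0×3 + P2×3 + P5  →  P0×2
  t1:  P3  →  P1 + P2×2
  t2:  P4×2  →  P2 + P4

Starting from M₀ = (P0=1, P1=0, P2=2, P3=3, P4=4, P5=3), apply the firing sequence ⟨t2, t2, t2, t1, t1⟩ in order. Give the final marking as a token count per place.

(P0=1, P1=2, P2=9, P3=1, P4=1, P5=3)

step 1: fire t2:  (P0=1, P1=0, P2=2, P3=3, P4=4, P5=3) → (P0=1, P1=0, P2=3, P3=3, P4=3, P5=3)
step 2: fire t2:  (P0=1, P1=0, P2=3, P3=3, P4=3, P5=3) → (P0=1, P1=0, P2=4, P3=3, P4=2, P5=3)
step 3: fire t2:  (P0=1, P1=0, P2=4, P3=3, P4=2, P5=3) → (P0=1, P1=0, P2=5, P3=3, P4=1, P5=3)
step 4: fire t1:  (P0=1, P1=0, P2=5, P3=3, P4=1, P5=3) → (P0=1, P1=1, P2=7, P3=2, P4=1, P5=3)
step 5: fire t1:  (P0=1, P1=1, P2=7, P3=2, P4=1, P5=3) → (P0=1, P1=2, P2=9, P3=1, P4=1, P5=3)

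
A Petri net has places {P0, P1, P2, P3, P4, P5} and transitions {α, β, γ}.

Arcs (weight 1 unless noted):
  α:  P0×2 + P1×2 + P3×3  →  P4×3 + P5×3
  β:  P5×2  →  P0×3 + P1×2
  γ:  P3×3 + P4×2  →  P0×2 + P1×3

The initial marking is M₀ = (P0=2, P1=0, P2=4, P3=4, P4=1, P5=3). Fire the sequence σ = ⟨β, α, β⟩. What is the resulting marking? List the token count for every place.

(P0=6, P1=2, P2=4, P3=1, P4=4, P5=2)

step 1: fire β:  (P0=2, P1=0, P2=4, P3=4, P4=1, P5=3) → (P0=5, P1=2, P2=4, P3=4, P4=1, P5=1)
step 2: fire α:  (P0=5, P1=2, P2=4, P3=4, P4=1, P5=1) → (P0=3, P1=0, P2=4, P3=1, P4=4, P5=4)
step 3: fire β:  (P0=3, P1=0, P2=4, P3=1, P4=4, P5=4) → (P0=6, P1=2, P2=4, P3=1, P4=4, P5=2)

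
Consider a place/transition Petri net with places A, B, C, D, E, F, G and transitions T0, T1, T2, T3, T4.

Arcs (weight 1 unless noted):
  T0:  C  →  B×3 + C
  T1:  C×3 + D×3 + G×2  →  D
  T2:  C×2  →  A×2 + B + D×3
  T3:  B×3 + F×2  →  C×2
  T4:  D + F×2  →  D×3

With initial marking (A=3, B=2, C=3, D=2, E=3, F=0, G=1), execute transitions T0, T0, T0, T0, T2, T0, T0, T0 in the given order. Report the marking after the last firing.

(A=5, B=24, C=1, D=5, E=3, F=0, G=1)

step 1: fire T0:  (A=3, B=2, C=3, D=2, E=3, F=0, G=1) → (A=3, B=5, C=3, D=2, E=3, F=0, G=1)
step 2: fire T0:  (A=3, B=5, C=3, D=2, E=3, F=0, G=1) → (A=3, B=8, C=3, D=2, E=3, F=0, G=1)
step 3: fire T0:  (A=3, B=8, C=3, D=2, E=3, F=0, G=1) → (A=3, B=11, C=3, D=2, E=3, F=0, G=1)
step 4: fire T0:  (A=3, B=11, C=3, D=2, E=3, F=0, G=1) → (A=3, B=14, C=3, D=2, E=3, F=0, G=1)
step 5: fire T2:  (A=3, B=14, C=3, D=2, E=3, F=0, G=1) → (A=5, B=15, C=1, D=5, E=3, F=0, G=1)
step 6: fire T0:  (A=5, B=15, C=1, D=5, E=3, F=0, G=1) → (A=5, B=18, C=1, D=5, E=3, F=0, G=1)
step 7: fire T0:  (A=5, B=18, C=1, D=5, E=3, F=0, G=1) → (A=5, B=21, C=1, D=5, E=3, F=0, G=1)
step 8: fire T0:  (A=5, B=21, C=1, D=5, E=3, F=0, G=1) → (A=5, B=24, C=1, D=5, E=3, F=0, G=1)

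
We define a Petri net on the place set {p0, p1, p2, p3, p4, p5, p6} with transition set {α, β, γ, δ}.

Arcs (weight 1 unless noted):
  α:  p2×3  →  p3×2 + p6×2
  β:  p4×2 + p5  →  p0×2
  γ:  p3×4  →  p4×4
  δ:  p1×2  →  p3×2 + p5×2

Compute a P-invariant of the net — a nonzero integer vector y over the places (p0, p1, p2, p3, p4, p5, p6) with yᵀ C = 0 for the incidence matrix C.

Incidence matrix C (rows=places, cols=transitions):
        α    β    γ    δ
   p0   0    2    0    0
   p1   0    0    0   -2
   p2  -3    0    0    0
   p3   2    0   -4    2
   p4   0   -2    4    0
   p5   0   -1    0    2
   p6   2    0    0    0

Candidate y = [3, 3, 2, 3, 3, 0, 0]; check y·C column-wise:
  col α: 3·0 + 3·0 + 2·-3 + 3·2 + 3·0 + 0·2 = 0
  col β: 3·2 + 3·0 + 2·0 + 3·0 + 3·-2 + 0·-1 = 0
  col γ: 3·0 + 3·0 + 2·0 + 3·-4 + 3·4 = 0
  col δ: 3·0 + 3·-2 + 2·0 + 3·2 + 3·0 + 0·2 = 0

y = (p0:3, p1:3, p2:2, p3:3, p4:3, p5:0, p6:0)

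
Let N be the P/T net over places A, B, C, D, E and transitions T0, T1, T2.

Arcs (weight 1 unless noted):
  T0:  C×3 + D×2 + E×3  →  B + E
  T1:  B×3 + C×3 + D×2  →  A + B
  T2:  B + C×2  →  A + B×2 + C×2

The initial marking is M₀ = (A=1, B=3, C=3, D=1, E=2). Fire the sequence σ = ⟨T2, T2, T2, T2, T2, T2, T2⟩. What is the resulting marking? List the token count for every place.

(A=8, B=10, C=3, D=1, E=2)

step 1: fire T2:  (A=1, B=3, C=3, D=1, E=2) → (A=2, B=4, C=3, D=1, E=2)
step 2: fire T2:  (A=2, B=4, C=3, D=1, E=2) → (A=3, B=5, C=3, D=1, E=2)
step 3: fire T2:  (A=3, B=5, C=3, D=1, E=2) → (A=4, B=6, C=3, D=1, E=2)
step 4: fire T2:  (A=4, B=6, C=3, D=1, E=2) → (A=5, B=7, C=3, D=1, E=2)
step 5: fire T2:  (A=5, B=7, C=3, D=1, E=2) → (A=6, B=8, C=3, D=1, E=2)
step 6: fire T2:  (A=6, B=8, C=3, D=1, E=2) → (A=7, B=9, C=3, D=1, E=2)
step 7: fire T2:  (A=7, B=9, C=3, D=1, E=2) → (A=8, B=10, C=3, D=1, E=2)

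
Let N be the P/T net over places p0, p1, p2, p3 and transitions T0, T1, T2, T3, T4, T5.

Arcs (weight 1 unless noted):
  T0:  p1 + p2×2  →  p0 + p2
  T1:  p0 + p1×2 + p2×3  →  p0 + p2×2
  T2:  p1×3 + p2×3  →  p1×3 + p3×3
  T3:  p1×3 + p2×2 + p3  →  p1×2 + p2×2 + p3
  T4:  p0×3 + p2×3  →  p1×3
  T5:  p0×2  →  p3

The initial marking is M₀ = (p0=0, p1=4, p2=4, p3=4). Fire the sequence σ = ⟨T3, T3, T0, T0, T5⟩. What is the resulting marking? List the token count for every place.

(p0=0, p1=0, p2=2, p3=5)

step 1: fire T3:  (p0=0, p1=4, p2=4, p3=4) → (p0=0, p1=3, p2=4, p3=4)
step 2: fire T3:  (p0=0, p1=3, p2=4, p3=4) → (p0=0, p1=2, p2=4, p3=4)
step 3: fire T0:  (p0=0, p1=2, p2=4, p3=4) → (p0=1, p1=1, p2=3, p3=4)
step 4: fire T0:  (p0=1, p1=1, p2=3, p3=4) → (p0=2, p1=0, p2=2, p3=4)
step 5: fire T5:  (p0=2, p1=0, p2=2, p3=4) → (p0=0, p1=0, p2=2, p3=5)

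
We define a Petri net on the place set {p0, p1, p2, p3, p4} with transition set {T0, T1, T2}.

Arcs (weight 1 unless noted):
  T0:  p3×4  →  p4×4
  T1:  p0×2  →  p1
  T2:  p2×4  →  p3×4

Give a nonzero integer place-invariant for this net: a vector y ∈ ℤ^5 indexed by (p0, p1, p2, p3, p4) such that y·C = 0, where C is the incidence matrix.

y = (p0:1, p1:2, p2:0, p3:0, p4:0)

Incidence matrix C (rows=places, cols=transitions):
       T0   T1   T2
   p0   0   -2    0
   p1   0    1    0
   p2   0    0   -4
   p3  -4    0    4
   p4   4    0    0

Candidate y = [1, 2, 0, 0, 0]; check y·C column-wise:
  col T0: 1·0 + 2·0 + 0·-4 + 0·4 = 0
  col T1: 1·-2 + 2·1 = 0
  col T2: 1·0 + 2·0 + 0·-4 + 0·4 = 0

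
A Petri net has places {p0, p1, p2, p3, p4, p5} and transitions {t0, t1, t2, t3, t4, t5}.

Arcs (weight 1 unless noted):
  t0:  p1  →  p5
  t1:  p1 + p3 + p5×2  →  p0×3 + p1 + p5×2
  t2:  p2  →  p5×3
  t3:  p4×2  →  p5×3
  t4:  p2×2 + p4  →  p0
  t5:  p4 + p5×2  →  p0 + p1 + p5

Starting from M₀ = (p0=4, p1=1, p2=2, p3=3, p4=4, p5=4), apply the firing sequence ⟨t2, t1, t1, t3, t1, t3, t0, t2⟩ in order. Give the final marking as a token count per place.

step 1: fire t2:  (p0=4, p1=1, p2=2, p3=3, p4=4, p5=4) → (p0=4, p1=1, p2=1, p3=3, p4=4, p5=7)
step 2: fire t1:  (p0=4, p1=1, p2=1, p3=3, p4=4, p5=7) → (p0=7, p1=1, p2=1, p3=2, p4=4, p5=7)
step 3: fire t1:  (p0=7, p1=1, p2=1, p3=2, p4=4, p5=7) → (p0=10, p1=1, p2=1, p3=1, p4=4, p5=7)
step 4: fire t3:  (p0=10, p1=1, p2=1, p3=1, p4=4, p5=7) → (p0=10, p1=1, p2=1, p3=1, p4=2, p5=10)
step 5: fire t1:  (p0=10, p1=1, p2=1, p3=1, p4=2, p5=10) → (p0=13, p1=1, p2=1, p3=0, p4=2, p5=10)
step 6: fire t3:  (p0=13, p1=1, p2=1, p3=0, p4=2, p5=10) → (p0=13, p1=1, p2=1, p3=0, p4=0, p5=13)
step 7: fire t0:  (p0=13, p1=1, p2=1, p3=0, p4=0, p5=13) → (p0=13, p1=0, p2=1, p3=0, p4=0, p5=14)
step 8: fire t2:  (p0=13, p1=0, p2=1, p3=0, p4=0, p5=14) → (p0=13, p1=0, p2=0, p3=0, p4=0, p5=17)

(p0=13, p1=0, p2=0, p3=0, p4=0, p5=17)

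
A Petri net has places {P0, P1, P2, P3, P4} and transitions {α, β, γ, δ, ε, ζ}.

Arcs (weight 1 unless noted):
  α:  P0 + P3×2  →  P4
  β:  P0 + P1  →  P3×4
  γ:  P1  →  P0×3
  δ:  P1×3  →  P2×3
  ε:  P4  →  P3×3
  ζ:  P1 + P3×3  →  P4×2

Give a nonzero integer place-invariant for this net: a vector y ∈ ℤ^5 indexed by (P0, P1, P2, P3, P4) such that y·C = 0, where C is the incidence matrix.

Incidence matrix C (rows=places, cols=transitions):
        α    β    γ    δ    ε    ζ
   P0  -1   -1    3    0    0    0
   P1   0   -1   -1   -3    0   -1
   P2   0    0    0    3    0    0
   P3  -2    4    0    0    3   -3
   P4   1    0    0    0   -1    2

Candidate y = [1, 3, 3, 1, 3]; check y·C column-wise:
  col α: 1·-1 + 3·0 + 3·0 + 1·-2 + 3·1 = 0
  col β: 1·-1 + 3·-1 + 3·0 + 1·4 + 3·0 = 0
  col γ: 1·3 + 3·-1 + 3·0 + 1·0 + 3·0 = 0
  col δ: 1·0 + 3·-3 + 3·3 + 1·0 + 3·0 = 0
  col ε: 1·0 + 3·0 + 3·0 + 1·3 + 3·-1 = 0
  col ζ: 1·0 + 3·-1 + 3·0 + 1·-3 + 3·2 = 0

y = (P0:1, P1:3, P2:3, P3:1, P4:3)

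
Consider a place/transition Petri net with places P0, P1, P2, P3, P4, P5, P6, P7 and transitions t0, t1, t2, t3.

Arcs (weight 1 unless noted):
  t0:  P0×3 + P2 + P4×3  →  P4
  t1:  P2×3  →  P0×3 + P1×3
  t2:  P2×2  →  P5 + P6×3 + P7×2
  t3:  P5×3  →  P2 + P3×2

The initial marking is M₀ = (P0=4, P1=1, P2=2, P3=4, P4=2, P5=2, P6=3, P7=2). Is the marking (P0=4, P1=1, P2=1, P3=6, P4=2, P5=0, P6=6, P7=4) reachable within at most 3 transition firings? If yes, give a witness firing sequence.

step 1: fire t2:  (P0=4, P1=1, P2=2, P3=4, P4=2, P5=2, P6=3, P7=2) → (P0=4, P1=1, P2=0, P3=4, P4=2, P5=3, P6=6, P7=4)
step 2: fire t3:  (P0=4, P1=1, P2=0, P3=4, P4=2, P5=3, P6=6, P7=4) → (P0=4, P1=1, P2=1, P3=6, P4=2, P5=0, P6=6, P7=4)

YES — reachable via ⟨t2, t3⟩ (2 firings)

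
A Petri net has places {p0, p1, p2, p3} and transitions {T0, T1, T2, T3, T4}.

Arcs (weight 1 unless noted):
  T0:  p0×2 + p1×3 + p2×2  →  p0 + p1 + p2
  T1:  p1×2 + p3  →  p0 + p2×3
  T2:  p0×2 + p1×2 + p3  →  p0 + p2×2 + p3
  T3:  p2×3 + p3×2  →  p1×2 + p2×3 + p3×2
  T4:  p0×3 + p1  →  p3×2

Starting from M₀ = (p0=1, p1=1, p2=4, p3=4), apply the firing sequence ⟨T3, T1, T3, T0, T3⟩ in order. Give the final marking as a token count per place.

(p0=1, p1=3, p2=6, p3=3)

step 1: fire T3:  (p0=1, p1=1, p2=4, p3=4) → (p0=1, p1=3, p2=4, p3=4)
step 2: fire T1:  (p0=1, p1=3, p2=4, p3=4) → (p0=2, p1=1, p2=7, p3=3)
step 3: fire T3:  (p0=2, p1=1, p2=7, p3=3) → (p0=2, p1=3, p2=7, p3=3)
step 4: fire T0:  (p0=2, p1=3, p2=7, p3=3) → (p0=1, p1=1, p2=6, p3=3)
step 5: fire T3:  (p0=1, p1=1, p2=6, p3=3) → (p0=1, p1=3, p2=6, p3=3)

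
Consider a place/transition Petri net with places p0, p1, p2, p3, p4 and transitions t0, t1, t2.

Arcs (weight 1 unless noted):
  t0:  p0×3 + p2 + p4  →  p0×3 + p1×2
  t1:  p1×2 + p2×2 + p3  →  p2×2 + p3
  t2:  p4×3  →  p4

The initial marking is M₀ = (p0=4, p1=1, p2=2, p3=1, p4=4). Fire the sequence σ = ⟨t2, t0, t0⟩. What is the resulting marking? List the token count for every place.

(p0=4, p1=5, p2=0, p3=1, p4=0)

step 1: fire t2:  (p0=4, p1=1, p2=2, p3=1, p4=4) → (p0=4, p1=1, p2=2, p3=1, p4=2)
step 2: fire t0:  (p0=4, p1=1, p2=2, p3=1, p4=2) → (p0=4, p1=3, p2=1, p3=1, p4=1)
step 3: fire t0:  (p0=4, p1=3, p2=1, p3=1, p4=1) → (p0=4, p1=5, p2=0, p3=1, p4=0)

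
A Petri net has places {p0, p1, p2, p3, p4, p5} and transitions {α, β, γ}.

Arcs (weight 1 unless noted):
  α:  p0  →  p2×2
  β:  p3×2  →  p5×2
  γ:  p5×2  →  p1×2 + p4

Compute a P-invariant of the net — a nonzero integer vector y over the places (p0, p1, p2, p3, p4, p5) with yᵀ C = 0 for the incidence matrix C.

Incidence matrix C (rows=places, cols=transitions):
        α    β    γ
   p0  -1    0    0
   p1   0    0    2
   p2   2    0    0
   p3   0   -2    0
   p4   0    0    1
   p5   0    2   -2

Candidate y = [2, 0, 1, 0, 0, 0]; check y·C column-wise:
  col α: 2·-1 + 1·2 = 0
  col β: 2·0 + 1·0 + 0·-2 + 0·2 = 0
  col γ: 2·0 + 0·2 + 1·0 + 0·1 + 0·-2 = 0

y = (p0:2, p1:0, p2:1, p3:0, p4:0, p5:0)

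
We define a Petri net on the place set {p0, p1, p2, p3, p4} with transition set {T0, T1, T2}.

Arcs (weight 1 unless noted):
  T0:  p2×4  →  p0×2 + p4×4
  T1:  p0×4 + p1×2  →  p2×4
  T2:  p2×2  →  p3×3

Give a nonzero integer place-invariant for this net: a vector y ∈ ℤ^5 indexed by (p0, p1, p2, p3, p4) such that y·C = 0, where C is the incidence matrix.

y = (p0:6, p1:-6, p2:3, p3:2, p4:0)

Incidence matrix C (rows=places, cols=transitions):
       T0   T1   T2
   p0   2   -4    0
   p1   0   -2    0
   p2  -4    4   -2
   p3   0    0    3
   p4   4    0    0

Candidate y = [6, -6, 3, 2, 0]; check y·C column-wise:
  col T0: 6·2 + -6·0 + 3·-4 + 2·0 + 0·4 = 0
  col T1: 6·-4 + -6·-2 + 3·4 + 2·0 = 0
  col T2: 6·0 + -6·0 + 3·-2 + 2·3 = 0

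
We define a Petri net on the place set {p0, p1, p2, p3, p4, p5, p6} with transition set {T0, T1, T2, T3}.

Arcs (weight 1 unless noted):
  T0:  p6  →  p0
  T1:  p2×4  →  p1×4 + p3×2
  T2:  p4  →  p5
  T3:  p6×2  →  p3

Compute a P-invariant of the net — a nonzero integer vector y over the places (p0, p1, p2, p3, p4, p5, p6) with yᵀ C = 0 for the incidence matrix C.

y = (p0:0, p1:1, p2:1, p3:0, p4:0, p5:0, p6:0)

Incidence matrix C (rows=places, cols=transitions):
       T0   T1   T2   T3
   p0   1    0    0    0
   p1   0    4    0    0
   p2   0   -4    0    0
   p3   0    2    0    1
   p4   0    0   -1    0
   p5   0    0    1    0
   p6  -1    0    0   -2

Candidate y = [0, 1, 1, 0, 0, 0, 0]; check y·C column-wise:
  col T0: 0·1 + 1·0 + 1·0 + 0·-1 = 0
  col T1: 1·4 + 1·-4 + 0·2 = 0
  col T2: 1·0 + 1·0 + 0·-1 + 0·1 = 0
  col T3: 1·0 + 1·0 + 0·1 + 0·-2 = 0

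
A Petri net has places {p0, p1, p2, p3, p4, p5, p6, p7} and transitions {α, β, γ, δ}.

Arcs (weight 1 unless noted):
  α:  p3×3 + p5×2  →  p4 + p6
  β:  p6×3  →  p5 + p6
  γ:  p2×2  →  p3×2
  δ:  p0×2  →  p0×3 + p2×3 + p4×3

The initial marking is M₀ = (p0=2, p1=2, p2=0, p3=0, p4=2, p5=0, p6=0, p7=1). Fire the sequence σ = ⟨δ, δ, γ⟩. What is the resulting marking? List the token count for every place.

step 1: fire δ:  (p0=2, p1=2, p2=0, p3=0, p4=2, p5=0, p6=0, p7=1) → (p0=3, p1=2, p2=3, p3=0, p4=5, p5=0, p6=0, p7=1)
step 2: fire δ:  (p0=3, p1=2, p2=3, p3=0, p4=5, p5=0, p6=0, p7=1) → (p0=4, p1=2, p2=6, p3=0, p4=8, p5=0, p6=0, p7=1)
step 3: fire γ:  (p0=4, p1=2, p2=6, p3=0, p4=8, p5=0, p6=0, p7=1) → (p0=4, p1=2, p2=4, p3=2, p4=8, p5=0, p6=0, p7=1)

(p0=4, p1=2, p2=4, p3=2, p4=8, p5=0, p6=0, p7=1)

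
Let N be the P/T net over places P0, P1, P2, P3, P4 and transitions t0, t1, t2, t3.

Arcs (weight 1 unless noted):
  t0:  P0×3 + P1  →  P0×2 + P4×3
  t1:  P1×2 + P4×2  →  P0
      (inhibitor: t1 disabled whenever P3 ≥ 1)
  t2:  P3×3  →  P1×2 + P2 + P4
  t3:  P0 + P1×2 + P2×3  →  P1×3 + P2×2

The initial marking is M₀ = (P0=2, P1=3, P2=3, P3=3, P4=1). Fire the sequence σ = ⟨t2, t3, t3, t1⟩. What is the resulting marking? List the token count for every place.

step 1: fire t2:  (P0=2, P1=3, P2=3, P3=3, P4=1) → (P0=2, P1=5, P2=4, P3=0, P4=2)
step 2: fire t3:  (P0=2, P1=5, P2=4, P3=0, P4=2) → (P0=1, P1=6, P2=3, P3=0, P4=2)
step 3: fire t3:  (P0=1, P1=6, P2=3, P3=0, P4=2) → (P0=0, P1=7, P2=2, P3=0, P4=2)
step 4: fire t1:  (P0=0, P1=7, P2=2, P3=0, P4=2) → (P0=1, P1=5, P2=2, P3=0, P4=0)

(P0=1, P1=5, P2=2, P3=0, P4=0)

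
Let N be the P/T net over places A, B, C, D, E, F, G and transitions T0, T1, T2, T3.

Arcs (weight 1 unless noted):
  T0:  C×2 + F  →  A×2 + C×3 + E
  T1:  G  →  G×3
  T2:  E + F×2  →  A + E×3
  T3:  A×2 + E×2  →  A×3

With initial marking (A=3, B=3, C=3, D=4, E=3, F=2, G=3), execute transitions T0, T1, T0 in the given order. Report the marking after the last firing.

step 1: fire T0:  (A=3, B=3, C=3, D=4, E=3, F=2, G=3) → (A=5, B=3, C=4, D=4, E=4, F=1, G=3)
step 2: fire T1:  (A=5, B=3, C=4, D=4, E=4, F=1, G=3) → (A=5, B=3, C=4, D=4, E=4, F=1, G=5)
step 3: fire T0:  (A=5, B=3, C=4, D=4, E=4, F=1, G=5) → (A=7, B=3, C=5, D=4, E=5, F=0, G=5)

(A=7, B=3, C=5, D=4, E=5, F=0, G=5)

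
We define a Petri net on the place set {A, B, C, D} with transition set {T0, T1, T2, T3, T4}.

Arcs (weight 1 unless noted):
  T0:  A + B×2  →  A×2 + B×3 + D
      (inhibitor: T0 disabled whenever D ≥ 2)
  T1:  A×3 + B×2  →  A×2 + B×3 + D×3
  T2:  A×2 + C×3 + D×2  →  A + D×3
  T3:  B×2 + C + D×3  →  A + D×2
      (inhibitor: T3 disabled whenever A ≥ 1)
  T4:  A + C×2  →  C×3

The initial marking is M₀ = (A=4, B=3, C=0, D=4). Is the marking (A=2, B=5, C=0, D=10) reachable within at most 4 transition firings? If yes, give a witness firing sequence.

YES — reachable via ⟨T1, T1⟩ (2 firings)

step 1: fire T1:  (A=4, B=3, C=0, D=4) → (A=3, B=4, C=0, D=7)
step 2: fire T1:  (A=3, B=4, C=0, D=7) → (A=2, B=5, C=0, D=10)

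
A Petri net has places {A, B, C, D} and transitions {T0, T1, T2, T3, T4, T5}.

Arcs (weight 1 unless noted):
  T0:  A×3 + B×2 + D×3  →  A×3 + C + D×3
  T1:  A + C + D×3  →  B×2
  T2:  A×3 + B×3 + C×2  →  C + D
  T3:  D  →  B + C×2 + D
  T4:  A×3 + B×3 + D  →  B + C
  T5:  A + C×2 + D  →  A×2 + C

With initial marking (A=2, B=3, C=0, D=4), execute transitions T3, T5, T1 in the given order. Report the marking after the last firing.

(A=2, B=6, C=0, D=0)

step 1: fire T3:  (A=2, B=3, C=0, D=4) → (A=2, B=4, C=2, D=4)
step 2: fire T5:  (A=2, B=4, C=2, D=4) → (A=3, B=4, C=1, D=3)
step 3: fire T1:  (A=3, B=4, C=1, D=3) → (A=2, B=6, C=0, D=0)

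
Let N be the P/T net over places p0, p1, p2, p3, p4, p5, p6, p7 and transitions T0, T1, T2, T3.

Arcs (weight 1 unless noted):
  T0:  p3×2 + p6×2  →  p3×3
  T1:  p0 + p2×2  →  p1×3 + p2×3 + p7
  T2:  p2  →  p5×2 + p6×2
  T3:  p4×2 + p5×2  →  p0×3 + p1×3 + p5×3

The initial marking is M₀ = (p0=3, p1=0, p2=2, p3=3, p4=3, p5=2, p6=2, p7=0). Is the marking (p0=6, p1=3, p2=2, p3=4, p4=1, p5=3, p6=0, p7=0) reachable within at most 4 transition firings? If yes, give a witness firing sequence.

YES — reachable via ⟨T0, T3⟩ (2 firings)

step 1: fire T0:  (p0=3, p1=0, p2=2, p3=3, p4=3, p5=2, p6=2, p7=0) → (p0=3, p1=0, p2=2, p3=4, p4=3, p5=2, p6=0, p7=0)
step 2: fire T3:  (p0=3, p1=0, p2=2, p3=4, p4=3, p5=2, p6=0, p7=0) → (p0=6, p1=3, p2=2, p3=4, p4=1, p5=3, p6=0, p7=0)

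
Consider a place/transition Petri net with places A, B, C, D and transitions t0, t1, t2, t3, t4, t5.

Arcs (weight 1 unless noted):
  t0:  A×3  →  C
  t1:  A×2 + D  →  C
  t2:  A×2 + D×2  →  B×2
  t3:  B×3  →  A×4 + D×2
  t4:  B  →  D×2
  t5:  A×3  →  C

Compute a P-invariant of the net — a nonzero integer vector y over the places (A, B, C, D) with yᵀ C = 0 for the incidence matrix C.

y = (A:1, B:2, C:3, D:1)

Incidence matrix C (rows=places, cols=transitions):
       t0   t1   t2   t3   t4   t5
    A  -3   -2   -2    4    0   -3
    B   0    0    2   -3   -1    0
    C   1    1    0    0    0    1
    D   0   -1   -2    2    2    0

Candidate y = [1, 2, 3, 1]; check y·C column-wise:
  col t0: 1·-3 + 2·0 + 3·1 + 1·0 = 0
  col t1: 1·-2 + 2·0 + 3·1 + 1·-1 = 0
  col t2: 1·-2 + 2·2 + 3·0 + 1·-2 = 0
  col t3: 1·4 + 2·-3 + 3·0 + 1·2 = 0
  col t4: 1·0 + 2·-1 + 3·0 + 1·2 = 0
  col t5: 1·-3 + 2·0 + 3·1 + 1·0 = 0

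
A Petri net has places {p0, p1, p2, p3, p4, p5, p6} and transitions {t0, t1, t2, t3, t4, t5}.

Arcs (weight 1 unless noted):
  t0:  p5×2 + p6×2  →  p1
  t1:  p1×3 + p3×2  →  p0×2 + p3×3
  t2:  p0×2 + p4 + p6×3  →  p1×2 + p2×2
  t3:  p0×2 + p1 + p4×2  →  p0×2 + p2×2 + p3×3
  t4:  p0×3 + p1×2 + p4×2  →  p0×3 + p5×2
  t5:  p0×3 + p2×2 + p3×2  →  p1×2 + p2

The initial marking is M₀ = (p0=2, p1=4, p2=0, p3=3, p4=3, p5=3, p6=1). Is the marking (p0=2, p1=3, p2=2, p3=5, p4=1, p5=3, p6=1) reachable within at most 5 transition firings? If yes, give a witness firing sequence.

depth 0: 1 marking
depth 1: 3 markings reached so far
depth 2: 4 markings reached so far
depth 3: 5 markings reached so far
depth 4: 5 markings reached so far
(frontier empty at depth 4; search complete)
target is not among the 5 markings reachable within 5 steps

NO — not reachable within 5 firings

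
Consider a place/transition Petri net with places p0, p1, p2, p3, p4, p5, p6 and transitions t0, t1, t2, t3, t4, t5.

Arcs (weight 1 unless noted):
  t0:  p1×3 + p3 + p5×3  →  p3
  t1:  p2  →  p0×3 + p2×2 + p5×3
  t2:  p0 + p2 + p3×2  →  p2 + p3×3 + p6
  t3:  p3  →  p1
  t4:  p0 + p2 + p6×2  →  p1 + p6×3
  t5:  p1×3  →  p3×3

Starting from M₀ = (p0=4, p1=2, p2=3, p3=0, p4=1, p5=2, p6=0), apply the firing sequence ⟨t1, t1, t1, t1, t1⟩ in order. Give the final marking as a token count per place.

step 1: fire t1:  (p0=4, p1=2, p2=3, p3=0, p4=1, p5=2, p6=0) → (p0=7, p1=2, p2=4, p3=0, p4=1, p5=5, p6=0)
step 2: fire t1:  (p0=7, p1=2, p2=4, p3=0, p4=1, p5=5, p6=0) → (p0=10, p1=2, p2=5, p3=0, p4=1, p5=8, p6=0)
step 3: fire t1:  (p0=10, p1=2, p2=5, p3=0, p4=1, p5=8, p6=0) → (p0=13, p1=2, p2=6, p3=0, p4=1, p5=11, p6=0)
step 4: fire t1:  (p0=13, p1=2, p2=6, p3=0, p4=1, p5=11, p6=0) → (p0=16, p1=2, p2=7, p3=0, p4=1, p5=14, p6=0)
step 5: fire t1:  (p0=16, p1=2, p2=7, p3=0, p4=1, p5=14, p6=0) → (p0=19, p1=2, p2=8, p3=0, p4=1, p5=17, p6=0)

(p0=19, p1=2, p2=8, p3=0, p4=1, p5=17, p6=0)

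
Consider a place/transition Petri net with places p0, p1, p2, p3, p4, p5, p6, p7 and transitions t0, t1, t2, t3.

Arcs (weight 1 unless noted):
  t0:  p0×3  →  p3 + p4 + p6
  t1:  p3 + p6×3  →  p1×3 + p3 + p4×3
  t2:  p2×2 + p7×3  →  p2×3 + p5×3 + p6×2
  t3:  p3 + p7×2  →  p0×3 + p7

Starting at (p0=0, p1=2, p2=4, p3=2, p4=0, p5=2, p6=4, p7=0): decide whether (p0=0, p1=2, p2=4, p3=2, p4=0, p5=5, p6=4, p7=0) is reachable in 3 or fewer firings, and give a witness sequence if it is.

NO — not reachable within 3 firings

depth 0: 1 marking
depth 1: 2 markings reached so far
depth 2: 2 markings reached so far
(frontier empty at depth 2; search complete)
target is not among the 2 markings reachable within 3 steps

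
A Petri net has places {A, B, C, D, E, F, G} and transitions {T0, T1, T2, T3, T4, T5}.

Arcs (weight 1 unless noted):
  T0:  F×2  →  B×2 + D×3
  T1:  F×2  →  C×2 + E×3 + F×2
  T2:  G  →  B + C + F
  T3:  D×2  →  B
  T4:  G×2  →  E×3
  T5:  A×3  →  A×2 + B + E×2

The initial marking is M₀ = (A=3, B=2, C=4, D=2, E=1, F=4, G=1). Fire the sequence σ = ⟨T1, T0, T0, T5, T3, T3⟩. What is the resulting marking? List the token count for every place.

step 1: fire T1:  (A=3, B=2, C=4, D=2, E=1, F=4, G=1) → (A=3, B=2, C=6, D=2, E=4, F=4, G=1)
step 2: fire T0:  (A=3, B=2, C=6, D=2, E=4, F=4, G=1) → (A=3, B=4, C=6, D=5, E=4, F=2, G=1)
step 3: fire T0:  (A=3, B=4, C=6, D=5, E=4, F=2, G=1) → (A=3, B=6, C=6, D=8, E=4, F=0, G=1)
step 4: fire T5:  (A=3, B=6, C=6, D=8, E=4, F=0, G=1) → (A=2, B=7, C=6, D=8, E=6, F=0, G=1)
step 5: fire T3:  (A=2, B=7, C=6, D=8, E=6, F=0, G=1) → (A=2, B=8, C=6, D=6, E=6, F=0, G=1)
step 6: fire T3:  (A=2, B=8, C=6, D=6, E=6, F=0, G=1) → (A=2, B=9, C=6, D=4, E=6, F=0, G=1)

(A=2, B=9, C=6, D=4, E=6, F=0, G=1)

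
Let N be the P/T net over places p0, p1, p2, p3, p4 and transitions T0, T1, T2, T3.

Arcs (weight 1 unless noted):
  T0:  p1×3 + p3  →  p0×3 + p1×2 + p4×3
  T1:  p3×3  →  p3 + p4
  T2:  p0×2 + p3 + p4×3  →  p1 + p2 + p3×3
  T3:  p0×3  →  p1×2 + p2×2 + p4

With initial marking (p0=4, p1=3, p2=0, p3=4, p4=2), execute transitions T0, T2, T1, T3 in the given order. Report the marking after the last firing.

step 1: fire T0:  (p0=4, p1=3, p2=0, p3=4, p4=2) → (p0=7, p1=2, p2=0, p3=3, p4=5)
step 2: fire T2:  (p0=7, p1=2, p2=0, p3=3, p4=5) → (p0=5, p1=3, p2=1, p3=5, p4=2)
step 3: fire T1:  (p0=5, p1=3, p2=1, p3=5, p4=2) → (p0=5, p1=3, p2=1, p3=3, p4=3)
step 4: fire T3:  (p0=5, p1=3, p2=1, p3=3, p4=3) → (p0=2, p1=5, p2=3, p3=3, p4=4)

(p0=2, p1=5, p2=3, p3=3, p4=4)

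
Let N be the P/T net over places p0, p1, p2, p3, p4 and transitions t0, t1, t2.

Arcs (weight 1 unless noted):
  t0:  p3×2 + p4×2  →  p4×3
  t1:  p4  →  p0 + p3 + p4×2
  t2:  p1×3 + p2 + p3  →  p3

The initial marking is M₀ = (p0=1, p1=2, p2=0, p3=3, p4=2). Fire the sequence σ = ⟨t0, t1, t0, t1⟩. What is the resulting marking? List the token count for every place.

(p0=3, p1=2, p2=0, p3=1, p4=6)

step 1: fire t0:  (p0=1, p1=2, p2=0, p3=3, p4=2) → (p0=1, p1=2, p2=0, p3=1, p4=3)
step 2: fire t1:  (p0=1, p1=2, p2=0, p3=1, p4=3) → (p0=2, p1=2, p2=0, p3=2, p4=4)
step 3: fire t0:  (p0=2, p1=2, p2=0, p3=2, p4=4) → (p0=2, p1=2, p2=0, p3=0, p4=5)
step 4: fire t1:  (p0=2, p1=2, p2=0, p3=0, p4=5) → (p0=3, p1=2, p2=0, p3=1, p4=6)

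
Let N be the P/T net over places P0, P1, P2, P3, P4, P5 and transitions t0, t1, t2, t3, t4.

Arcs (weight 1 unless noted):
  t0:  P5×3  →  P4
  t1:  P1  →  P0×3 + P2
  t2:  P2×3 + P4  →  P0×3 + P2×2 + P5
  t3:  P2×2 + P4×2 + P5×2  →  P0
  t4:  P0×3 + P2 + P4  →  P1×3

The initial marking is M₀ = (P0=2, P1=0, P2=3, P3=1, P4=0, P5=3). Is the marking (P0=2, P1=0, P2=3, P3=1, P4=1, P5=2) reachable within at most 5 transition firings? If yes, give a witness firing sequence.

NO — not reachable within 5 firings

depth 0: 1 marking
depth 1: 2 markings reached so far
depth 2: 3 markings reached so far
depth 3: 3 markings reached so far
(frontier empty at depth 3; search complete)
target is not among the 3 markings reachable within 5 steps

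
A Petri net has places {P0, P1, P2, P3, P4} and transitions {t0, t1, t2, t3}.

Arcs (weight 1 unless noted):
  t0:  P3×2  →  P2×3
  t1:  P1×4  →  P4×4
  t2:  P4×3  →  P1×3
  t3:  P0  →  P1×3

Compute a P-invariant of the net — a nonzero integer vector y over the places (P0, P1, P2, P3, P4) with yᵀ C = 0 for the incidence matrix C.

y = (P0:0, P1:0, P2:2, P3:3, P4:0)

Incidence matrix C (rows=places, cols=transitions):
       t0   t1   t2   t3
   P0   0    0    0   -1
   P1   0   -4    3    3
   P2   3    0    0    0
   P3  -2    0    0    0
   P4   0    4   -3    0

Candidate y = [0, 0, 2, 3, 0]; check y·C column-wise:
  col t0: 2·3 + 3·-2 = 0
  col t1: 0·-4 + 2·0 + 3·0 + 0·4 = 0
  col t2: 0·3 + 2·0 + 3·0 + 0·-3 = 0
  col t3: 0·-1 + 0·3 + 2·0 + 3·0 = 0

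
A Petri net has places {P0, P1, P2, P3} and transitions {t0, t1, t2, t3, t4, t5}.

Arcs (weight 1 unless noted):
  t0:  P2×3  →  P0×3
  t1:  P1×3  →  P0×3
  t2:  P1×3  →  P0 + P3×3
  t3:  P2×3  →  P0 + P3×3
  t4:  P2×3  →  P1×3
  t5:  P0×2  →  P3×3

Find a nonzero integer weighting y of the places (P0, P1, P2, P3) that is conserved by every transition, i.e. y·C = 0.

y = (P0:3, P1:3, P2:3, P3:2)

Incidence matrix C (rows=places, cols=transitions):
       t0   t1   t2   t3   t4   t5
   P0   3    3    1    1    0   -2
   P1   0   -3   -3    0    3    0
   P2  -3    0    0   -3   -3    0
   P3   0    0    3    3    0    3

Candidate y = [3, 3, 3, 2]; check y·C column-wise:
  col t0: 3·3 + 3·0 + 3·-3 + 2·0 = 0
  col t1: 3·3 + 3·-3 + 3·0 + 2·0 = 0
  col t2: 3·1 + 3·-3 + 3·0 + 2·3 = 0
  col t3: 3·1 + 3·0 + 3·-3 + 2·3 = 0
  col t4: 3·0 + 3·3 + 3·-3 + 2·0 = 0
  col t5: 3·-2 + 3·0 + 3·0 + 2·3 = 0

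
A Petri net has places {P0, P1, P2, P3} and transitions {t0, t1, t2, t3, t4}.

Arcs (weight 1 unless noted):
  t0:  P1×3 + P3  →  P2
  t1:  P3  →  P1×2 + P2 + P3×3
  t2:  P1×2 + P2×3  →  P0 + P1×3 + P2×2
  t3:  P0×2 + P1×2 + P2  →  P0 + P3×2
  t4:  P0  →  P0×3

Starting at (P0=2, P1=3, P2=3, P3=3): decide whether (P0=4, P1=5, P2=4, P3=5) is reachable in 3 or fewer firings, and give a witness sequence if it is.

step 1: fire t1:  (P0=2, P1=3, P2=3, P3=3) → (P0=2, P1=5, P2=4, P3=5)
step 2: fire t4:  (P0=2, P1=5, P2=4, P3=5) → (P0=4, P1=5, P2=4, P3=5)

YES — reachable via ⟨t1, t4⟩ (2 firings)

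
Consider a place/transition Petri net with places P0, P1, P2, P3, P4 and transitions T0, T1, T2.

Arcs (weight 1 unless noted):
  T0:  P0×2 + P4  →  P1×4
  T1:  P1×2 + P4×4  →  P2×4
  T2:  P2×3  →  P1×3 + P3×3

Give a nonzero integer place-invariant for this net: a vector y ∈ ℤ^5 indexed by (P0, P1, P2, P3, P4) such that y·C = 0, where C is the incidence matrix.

Incidence matrix C (rows=places, cols=transitions):
       T0   T1   T2
   P0  -2    0    0
   P1   4   -2    3
   P2   0    4   -3
   P3   0    0    3
   P4  -1   -4    0

Candidate y = [4, 2, 1, -1, 0]; check y·C column-wise:
  col T0: 4·-2 + 2·4 + 1·0 + -1·0 + 0·-1 = 0
  col T1: 4·0 + 2·-2 + 1·4 + -1·0 + 0·-4 = 0
  col T2: 4·0 + 2·3 + 1·-3 + -1·3 = 0

y = (P0:4, P1:2, P2:1, P3:-1, P4:0)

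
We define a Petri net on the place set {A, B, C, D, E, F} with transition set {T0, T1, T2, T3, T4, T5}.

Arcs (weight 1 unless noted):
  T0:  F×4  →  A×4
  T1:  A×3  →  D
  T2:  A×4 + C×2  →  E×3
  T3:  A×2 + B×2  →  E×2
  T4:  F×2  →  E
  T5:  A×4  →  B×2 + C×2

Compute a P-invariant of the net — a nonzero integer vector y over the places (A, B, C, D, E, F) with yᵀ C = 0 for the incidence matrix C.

Incidence matrix C (rows=places, cols=transitions):
       T0   T1   T2   T3   T4   T5
    A   4   -3   -4   -2    0   -4
    B   0    0    0   -2    0    2
    C   0    0   -2    0    0    2
    D   0    1    0    0    0    0
    E   0    0    3    2    1    0
    F  -4    0    0    0   -2    0

Candidate y = [1, 1, 1, 3, 2, 1]; check y·C column-wise:
  col T0: 1·4 + 1·0 + 1·0 + 3·0 + 2·0 + 1·-4 = 0
  col T1: 1·-3 + 1·0 + 1·0 + 3·1 + 2·0 + 1·0 = 0
  col T2: 1·-4 + 1·0 + 1·-2 + 3·0 + 2·3 + 1·0 = 0
  col T3: 1·-2 + 1·-2 + 1·0 + 3·0 + 2·2 + 1·0 = 0
  col T4: 1·0 + 1·0 + 1·0 + 3·0 + 2·1 + 1·-2 = 0
  col T5: 1·-4 + 1·2 + 1·2 + 3·0 + 2·0 + 1·0 = 0

y = (A:1, B:1, C:1, D:3, E:2, F:1)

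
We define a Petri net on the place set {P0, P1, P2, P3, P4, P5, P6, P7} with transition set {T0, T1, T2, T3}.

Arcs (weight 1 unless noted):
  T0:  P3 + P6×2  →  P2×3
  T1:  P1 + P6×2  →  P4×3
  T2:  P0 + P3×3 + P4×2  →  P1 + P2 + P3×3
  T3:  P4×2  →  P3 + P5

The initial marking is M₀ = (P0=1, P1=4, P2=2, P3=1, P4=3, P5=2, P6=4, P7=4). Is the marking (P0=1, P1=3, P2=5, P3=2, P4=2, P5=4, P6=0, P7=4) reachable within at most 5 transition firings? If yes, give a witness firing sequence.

YES — reachable via ⟨T0, T1, T3, T3⟩ (4 firings)

step 1: fire T0:  (P0=1, P1=4, P2=2, P3=1, P4=3, P5=2, P6=4, P7=4) → (P0=1, P1=4, P2=5, P3=0, P4=3, P5=2, P6=2, P7=4)
step 2: fire T1:  (P0=1, P1=4, P2=5, P3=0, P4=3, P5=2, P6=2, P7=4) → (P0=1, P1=3, P2=5, P3=0, P4=6, P5=2, P6=0, P7=4)
step 3: fire T3:  (P0=1, P1=3, P2=5, P3=0, P4=6, P5=2, P6=0, P7=4) → (P0=1, P1=3, P2=5, P3=1, P4=4, P5=3, P6=0, P7=4)
step 4: fire T3:  (P0=1, P1=3, P2=5, P3=1, P4=4, P5=3, P6=0, P7=4) → (P0=1, P1=3, P2=5, P3=2, P4=2, P5=4, P6=0, P7=4)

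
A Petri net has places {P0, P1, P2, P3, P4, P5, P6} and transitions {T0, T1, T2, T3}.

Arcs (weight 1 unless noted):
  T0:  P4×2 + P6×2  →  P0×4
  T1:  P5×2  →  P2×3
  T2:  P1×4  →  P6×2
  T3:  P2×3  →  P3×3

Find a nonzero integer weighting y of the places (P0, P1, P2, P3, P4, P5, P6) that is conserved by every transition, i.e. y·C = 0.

Incidence matrix C (rows=places, cols=transitions):
       T0   T1   T2   T3
   P0   4    0    0    0
   P1   0    0   -4    0
   P2   0    3    0   -3
   P3   0    0    0    3
   P4  -2    0    0    0
   P5   0   -2    0    0
   P6  -2    0    2    0

Candidate y = [1, 0, 0, 0, 2, 0, 0]; check y·C column-wise:
  col T0: 1·4 + 2·-2 + 0·-2 = 0
  col T1: 1·0 + 0·3 + 2·0 + 0·-2 = 0
  col T2: 1·0 + 0·-4 + 2·0 + 0·2 = 0
  col T3: 1·0 + 0·-3 + 0·3 + 2·0 = 0

y = (P0:1, P1:0, P2:0, P3:0, P4:2, P5:0, P6:0)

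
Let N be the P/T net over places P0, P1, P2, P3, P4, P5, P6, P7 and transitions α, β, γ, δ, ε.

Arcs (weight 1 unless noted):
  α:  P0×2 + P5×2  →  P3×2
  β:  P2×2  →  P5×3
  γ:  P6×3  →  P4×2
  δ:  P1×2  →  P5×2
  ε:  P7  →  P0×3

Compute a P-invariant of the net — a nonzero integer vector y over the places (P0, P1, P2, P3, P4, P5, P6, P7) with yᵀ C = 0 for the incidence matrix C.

y = (P0:0, P1:2, P2:3, P3:2, P4:0, P5:2, P6:0, P7:0)

Incidence matrix C (rows=places, cols=transitions):
        α    β    γ    δ    ε
   P0  -2    0    0    0    3
   P1   0    0    0   -2    0
   P2   0   -2    0    0    0
   P3   2    0    0    0    0
   P4   0    0    2    0    0
   P5  -2    3    0    2    0
   P6   0    0   -3    0    0
   P7   0    0    0    0   -1

Candidate y = [0, 2, 3, 2, 0, 2, 0, 0]; check y·C column-wise:
  col α: 0·-2 + 2·0 + 3·0 + 2·2 + 2·-2 = 0
  col β: 2·0 + 3·-2 + 2·0 + 2·3 = 0
  col γ: 2·0 + 3·0 + 2·0 + 0·2 + 2·0 + 0·-3 = 0
  col δ: 2·-2 + 3·0 + 2·0 + 2·2 = 0
  col ε: 0·3 + 2·0 + 3·0 + 2·0 + 2·0 + 0·-1 = 0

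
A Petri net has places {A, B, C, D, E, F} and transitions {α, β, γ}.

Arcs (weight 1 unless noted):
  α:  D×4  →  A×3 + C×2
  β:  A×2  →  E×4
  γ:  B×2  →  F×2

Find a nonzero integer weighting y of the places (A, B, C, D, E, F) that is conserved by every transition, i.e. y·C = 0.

Incidence matrix C (rows=places, cols=transitions):
        α    β    γ
    A   3   -2    0
    B   0    0   -2
    C   2    0    0
    D  -4    0    0
    E   0    4    0
    F   0    0    2

Candidate y = [0, 0, 2, 1, 0, 0]; check y·C column-wise:
  col α: 0·3 + 2·2 + 1·-4 = 0
  col β: 0·-2 + 2·0 + 1·0 + 0·4 = 0
  col γ: 0·-2 + 2·0 + 1·0 + 0·2 = 0

y = (A:0, B:0, C:2, D:1, E:0, F:0)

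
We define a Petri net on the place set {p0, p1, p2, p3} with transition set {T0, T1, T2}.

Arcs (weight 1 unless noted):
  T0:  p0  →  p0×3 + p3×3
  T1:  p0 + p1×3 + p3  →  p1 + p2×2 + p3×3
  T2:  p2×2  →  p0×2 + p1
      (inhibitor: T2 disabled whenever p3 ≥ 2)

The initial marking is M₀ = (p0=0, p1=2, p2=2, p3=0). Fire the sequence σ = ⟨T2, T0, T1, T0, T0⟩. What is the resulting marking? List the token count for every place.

step 1: fire T2:  (p0=0, p1=2, p2=2, p3=0) → (p0=2, p1=3, p2=0, p3=0)
step 2: fire T0:  (p0=2, p1=3, p2=0, p3=0) → (p0=4, p1=3, p2=0, p3=3)
step 3: fire T1:  (p0=4, p1=3, p2=0, p3=3) → (p0=3, p1=1, p2=2, p3=5)
step 4: fire T0:  (p0=3, p1=1, p2=2, p3=5) → (p0=5, p1=1, p2=2, p3=8)
step 5: fire T0:  (p0=5, p1=1, p2=2, p3=8) → (p0=7, p1=1, p2=2, p3=11)

(p0=7, p1=1, p2=2, p3=11)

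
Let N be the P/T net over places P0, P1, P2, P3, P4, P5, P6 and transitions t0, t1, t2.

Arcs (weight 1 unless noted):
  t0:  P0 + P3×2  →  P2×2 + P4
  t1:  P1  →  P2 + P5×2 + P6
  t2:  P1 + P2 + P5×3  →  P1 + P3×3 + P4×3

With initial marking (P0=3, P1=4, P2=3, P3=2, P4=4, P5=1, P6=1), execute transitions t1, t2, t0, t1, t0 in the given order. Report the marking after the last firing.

(P0=1, P1=2, P2=8, P3=1, P4=9, P5=2, P6=3)

step 1: fire t1:  (P0=3, P1=4, P2=3, P3=2, P4=4, P5=1, P6=1) → (P0=3, P1=3, P2=4, P3=2, P4=4, P5=3, P6=2)
step 2: fire t2:  (P0=3, P1=3, P2=4, P3=2, P4=4, P5=3, P6=2) → (P0=3, P1=3, P2=3, P3=5, P4=7, P5=0, P6=2)
step 3: fire t0:  (P0=3, P1=3, P2=3, P3=5, P4=7, P5=0, P6=2) → (P0=2, P1=3, P2=5, P3=3, P4=8, P5=0, P6=2)
step 4: fire t1:  (P0=2, P1=3, P2=5, P3=3, P4=8, P5=0, P6=2) → (P0=2, P1=2, P2=6, P3=3, P4=8, P5=2, P6=3)
step 5: fire t0:  (P0=2, P1=2, P2=6, P3=3, P4=8, P5=2, P6=3) → (P0=1, P1=2, P2=8, P3=1, P4=9, P5=2, P6=3)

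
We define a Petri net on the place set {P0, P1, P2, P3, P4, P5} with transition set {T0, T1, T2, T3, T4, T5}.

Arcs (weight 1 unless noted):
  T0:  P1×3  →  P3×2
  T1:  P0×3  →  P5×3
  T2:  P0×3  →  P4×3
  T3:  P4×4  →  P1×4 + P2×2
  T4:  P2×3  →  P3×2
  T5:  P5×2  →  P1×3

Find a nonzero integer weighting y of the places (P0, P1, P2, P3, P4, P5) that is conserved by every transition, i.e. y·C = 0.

Incidence matrix C (rows=places, cols=transitions):
       T0   T1   T2   T3   T4   T5
   P0   0   -3   -3    0    0    0
   P1  -3    0    0    4    0    3
   P2   0    0    0    2   -3    0
   P3   2    0    0    0    2    0
   P4   0    0    3   -4    0    0
   P5   0    3    0    0    0   -2

Candidate y = [3, 2, 2, 3, 3, 3]; check y·C column-wise:
  col T0: 3·0 + 2·-3 + 2·0 + 3·2 + 3·0 + 3·0 = 0
  col T1: 3·-3 + 2·0 + 2·0 + 3·0 + 3·0 + 3·3 = 0
  col T2: 3·-3 + 2·0 + 2·0 + 3·0 + 3·3 + 3·0 = 0
  col T3: 3·0 + 2·4 + 2·2 + 3·0 + 3·-4 + 3·0 = 0
  col T4: 3·0 + 2·0 + 2·-3 + 3·2 + 3·0 + 3·0 = 0
  col T5: 3·0 + 2·3 + 2·0 + 3·0 + 3·0 + 3·-2 = 0

y = (P0:3, P1:2, P2:2, P3:3, P4:3, P5:3)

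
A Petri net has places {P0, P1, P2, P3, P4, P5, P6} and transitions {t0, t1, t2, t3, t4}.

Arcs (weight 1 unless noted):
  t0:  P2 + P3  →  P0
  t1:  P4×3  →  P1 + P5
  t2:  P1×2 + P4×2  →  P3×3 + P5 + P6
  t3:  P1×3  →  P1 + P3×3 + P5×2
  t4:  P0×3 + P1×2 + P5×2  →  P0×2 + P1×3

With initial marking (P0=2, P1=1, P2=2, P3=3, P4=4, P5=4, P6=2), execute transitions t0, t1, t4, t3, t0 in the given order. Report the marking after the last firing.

(P0=3, P1=1, P2=0, P3=4, P4=1, P5=5, P6=2)

step 1: fire t0:  (P0=2, P1=1, P2=2, P3=3, P4=4, P5=4, P6=2) → (P0=3, P1=1, P2=1, P3=2, P4=4, P5=4, P6=2)
step 2: fire t1:  (P0=3, P1=1, P2=1, P3=2, P4=4, P5=4, P6=2) → (P0=3, P1=2, P2=1, P3=2, P4=1, P5=5, P6=2)
step 3: fire t4:  (P0=3, P1=2, P2=1, P3=2, P4=1, P5=5, P6=2) → (P0=2, P1=3, P2=1, P3=2, P4=1, P5=3, P6=2)
step 4: fire t3:  (P0=2, P1=3, P2=1, P3=2, P4=1, P5=3, P6=2) → (P0=2, P1=1, P2=1, P3=5, P4=1, P5=5, P6=2)
step 5: fire t0:  (P0=2, P1=1, P2=1, P3=5, P4=1, P5=5, P6=2) → (P0=3, P1=1, P2=0, P3=4, P4=1, P5=5, P6=2)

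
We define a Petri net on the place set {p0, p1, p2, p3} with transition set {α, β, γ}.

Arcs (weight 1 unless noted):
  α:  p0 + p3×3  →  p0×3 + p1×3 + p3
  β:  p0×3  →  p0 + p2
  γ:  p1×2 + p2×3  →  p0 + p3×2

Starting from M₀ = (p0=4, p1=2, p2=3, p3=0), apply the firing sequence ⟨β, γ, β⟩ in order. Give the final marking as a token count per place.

step 1: fire β:  (p0=4, p1=2, p2=3, p3=0) → (p0=2, p1=2, p2=4, p3=0)
step 2: fire γ:  (p0=2, p1=2, p2=4, p3=0) → (p0=3, p1=0, p2=1, p3=2)
step 3: fire β:  (p0=3, p1=0, p2=1, p3=2) → (p0=1, p1=0, p2=2, p3=2)

(p0=1, p1=0, p2=2, p3=2)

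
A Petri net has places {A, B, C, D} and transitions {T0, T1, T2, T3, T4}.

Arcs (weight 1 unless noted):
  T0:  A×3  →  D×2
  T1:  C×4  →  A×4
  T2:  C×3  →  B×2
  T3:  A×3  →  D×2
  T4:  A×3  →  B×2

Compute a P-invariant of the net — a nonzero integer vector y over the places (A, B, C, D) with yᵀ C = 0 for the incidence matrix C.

y = (A:2, B:3, C:2, D:3)

Incidence matrix C (rows=places, cols=transitions):
       T0   T1   T2   T3   T4
    A  -3    4    0   -3   -3
    B   0    0    2    0    2
    C   0   -4   -3    0    0
    D   2    0    0    2    0

Candidate y = [2, 3, 2, 3]; check y·C column-wise:
  col T0: 2·-3 + 3·0 + 2·0 + 3·2 = 0
  col T1: 2·4 + 3·0 + 2·-4 + 3·0 = 0
  col T2: 2·0 + 3·2 + 2·-3 + 3·0 = 0
  col T3: 2·-3 + 3·0 + 2·0 + 3·2 = 0
  col T4: 2·-3 + 3·2 + 2·0 + 3·0 = 0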